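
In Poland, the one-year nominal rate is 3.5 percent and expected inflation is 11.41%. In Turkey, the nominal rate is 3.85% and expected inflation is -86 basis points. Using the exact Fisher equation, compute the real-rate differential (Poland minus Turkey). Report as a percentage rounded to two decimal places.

Poland: (1 + 0.0350)/(1 + 0.1141) − 1 = -7.0999%
Turkey: (1 + 0.0385)/(1 − 0.0086) − 1 = 4.7509%
Differential = -7.0999% − 4.7509% = -11.8508% → -11.85%.

-11.85%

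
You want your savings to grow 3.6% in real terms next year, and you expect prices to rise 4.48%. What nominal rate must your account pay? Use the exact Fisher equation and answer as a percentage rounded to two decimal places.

8.24%

(1 + i) = (1 + r)(1 + π) = 1.03600 × 1.04480 = 1.0824128
i = 1.0824128 − 1, so the required nominal rate is 8.24%.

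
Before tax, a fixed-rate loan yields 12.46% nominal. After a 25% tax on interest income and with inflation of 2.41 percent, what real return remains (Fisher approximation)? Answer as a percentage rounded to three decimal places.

6.935%

After-tax nominal return = 12.46% × (1 − 0.25) = 9.3450%.
r ≈ 9.3450% − 2.41% → 6.935%.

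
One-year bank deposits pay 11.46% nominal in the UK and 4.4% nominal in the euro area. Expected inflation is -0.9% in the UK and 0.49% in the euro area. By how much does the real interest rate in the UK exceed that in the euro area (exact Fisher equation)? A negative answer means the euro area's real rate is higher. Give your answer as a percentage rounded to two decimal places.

8.58%

The UK: (1 + 0.1146)/(1 − 0.0090) − 1 = 12.4723%
The euro area: (1 + 0.0440)/(1 + 0.0049) − 1 = 3.8909%
Differential = 12.4723% − 3.8909% = 8.5813% → 8.58%.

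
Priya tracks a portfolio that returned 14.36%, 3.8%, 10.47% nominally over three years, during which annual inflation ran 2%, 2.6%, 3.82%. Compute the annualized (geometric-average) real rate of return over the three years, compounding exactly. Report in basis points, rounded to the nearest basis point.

647 basis points

Compound the nominal returns: 1.1436 × 1.0380 × 1.1047 = 1.31134165.
Compound inflation: 1.0200 × 1.0260 × 1.0382 = 1.08649706.
Deflate: 1.31134165 / 1.08649706 = 1.20694449.
Annualized real rate = 1.20694449^(1/3) − 1 = 6.4705% → 647 basis points.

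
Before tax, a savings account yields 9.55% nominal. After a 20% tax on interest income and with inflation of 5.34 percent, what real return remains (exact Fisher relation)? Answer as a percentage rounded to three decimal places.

2.183%

After-tax nominal return = 9.55% × (1 − 0.2) = 7.6400%.
1 + r = 1.07640 / 1.05340 = 1.021834
After-tax real rate = 1.021834 − 1 → 2.183%.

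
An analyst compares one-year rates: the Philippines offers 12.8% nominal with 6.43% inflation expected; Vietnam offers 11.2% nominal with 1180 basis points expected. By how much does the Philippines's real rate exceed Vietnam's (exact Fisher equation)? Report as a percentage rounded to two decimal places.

6.52%

The Philippines: (1 + 0.1280)/(1 + 0.0643) − 1 = 5.9852%
Vietnam: (1 + 0.1120)/(1 + 0.1180) − 1 = -0.5367%
Differential = 5.9852% − (-0.5367%) = 6.5218% → 6.52%.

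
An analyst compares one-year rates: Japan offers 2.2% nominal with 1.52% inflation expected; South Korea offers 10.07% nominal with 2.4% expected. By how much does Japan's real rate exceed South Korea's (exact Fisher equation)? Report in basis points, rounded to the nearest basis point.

-682 basis points

Japan: (1 + 0.0220)/(1 + 0.0152) − 1 = 0.6698%
South Korea: (1 + 0.1007)/(1 + 0.0240) − 1 = 7.4902%
Differential = 0.6698% − 7.4902% = -6.8204% → -682 basis points.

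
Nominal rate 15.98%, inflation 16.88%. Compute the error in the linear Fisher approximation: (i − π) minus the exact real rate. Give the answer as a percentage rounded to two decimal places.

Approximate: r ≈ 15.980% − 16.880% = -0.9000%
Exact: (1 + 0.1598)/(1 + 0.1688) − 1 = -0.7700%
Error = -0.9000% − (-0.7700%) = -0.1300% → -0.13%.

-0.13%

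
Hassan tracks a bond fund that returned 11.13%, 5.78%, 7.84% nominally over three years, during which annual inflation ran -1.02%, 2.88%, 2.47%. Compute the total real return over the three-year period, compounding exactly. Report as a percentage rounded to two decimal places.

Compound the nominal returns: 1.1113 × 1.0578 × 1.0784 = 1.267695.
Compound inflation: 0.9898 × 1.0288 × 1.0247 = 1.043458.
Deflate: 1.267695 / 1.043458 = 1.214897.
Total real return = 1.214897 − 1 → 21.49%.

21.49%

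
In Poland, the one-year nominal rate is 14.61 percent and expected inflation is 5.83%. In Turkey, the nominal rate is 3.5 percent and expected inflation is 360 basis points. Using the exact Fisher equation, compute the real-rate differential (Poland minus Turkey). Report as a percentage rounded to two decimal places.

8.39%

Poland: (1 + 0.1461)/(1 + 0.0583) − 1 = 8.2963%
Turkey: (1 + 0.0350)/(1 + 0.0360) − 1 = -0.0965%
Differential = 8.2963% − (-0.0965%) = 8.3928% → 8.39%.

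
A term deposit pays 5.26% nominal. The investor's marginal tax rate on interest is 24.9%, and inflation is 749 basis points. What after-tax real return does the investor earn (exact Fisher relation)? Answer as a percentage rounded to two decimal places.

-3.29%

After-tax nominal return = 5.26% × (1 − 0.249) = 3.95026%.
1 + r = 1.0395026 / 1.07490 = 0.967069
After-tax real rate = 0.967069 − 1 → -3.29%.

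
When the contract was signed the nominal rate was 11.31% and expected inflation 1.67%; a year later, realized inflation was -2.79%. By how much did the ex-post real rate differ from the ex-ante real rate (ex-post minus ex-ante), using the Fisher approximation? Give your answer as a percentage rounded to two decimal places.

4.46%

Ex-ante: 11.31% − 1.67% = 9.640%
Ex-post: 11.31% − (-2.79%) = 14.100%
Difference (ex-post − ex-ante) = 4.4600% → 4.46%.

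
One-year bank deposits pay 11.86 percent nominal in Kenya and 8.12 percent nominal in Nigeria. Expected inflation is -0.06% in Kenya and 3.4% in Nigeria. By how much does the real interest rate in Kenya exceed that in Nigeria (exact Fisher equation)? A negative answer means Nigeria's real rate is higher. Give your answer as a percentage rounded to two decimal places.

7.36%

Kenya: (1 + 0.1186)/(1 − 0.0006) − 1 = 11.9272%
Nigeria: (1 + 0.0812)/(1 + 0.0340) − 1 = 4.5648%
Differential = 11.9272% − 4.5648% = 7.3624% → 7.36%.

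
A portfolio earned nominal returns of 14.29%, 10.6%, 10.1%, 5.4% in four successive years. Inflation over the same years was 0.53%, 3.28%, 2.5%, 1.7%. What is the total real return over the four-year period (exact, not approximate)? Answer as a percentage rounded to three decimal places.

35.530%

Compound the nominal returns: 1.1429 × 1.1060 × 1.1010 × 1.0540 = 1.466869.
Compound inflation: 1.0053 × 1.0328 × 1.0250 × 1.0170 = 1.082323.
Deflate: 1.466869 / 1.082323 = 1.355297.
Total real return = 1.355297 − 1 → 35.530%.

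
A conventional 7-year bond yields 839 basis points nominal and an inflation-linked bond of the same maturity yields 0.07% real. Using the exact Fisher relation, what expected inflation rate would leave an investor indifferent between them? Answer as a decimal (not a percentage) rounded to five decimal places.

(1 + π) = (1 + i)/(1 + r) = 1.08390 / 1.00070 = 1.083142
Break-even inflation = 1.083142 − 1 → 0.08314.

0.08314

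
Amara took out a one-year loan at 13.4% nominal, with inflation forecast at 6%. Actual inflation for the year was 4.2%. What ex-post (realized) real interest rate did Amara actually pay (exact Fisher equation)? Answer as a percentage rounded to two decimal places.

8.83%

Ex-post: (1 + 0.1340)/(1 + 0.0420) − 1 = 8.8292%
So the realized real rate is 8.83%.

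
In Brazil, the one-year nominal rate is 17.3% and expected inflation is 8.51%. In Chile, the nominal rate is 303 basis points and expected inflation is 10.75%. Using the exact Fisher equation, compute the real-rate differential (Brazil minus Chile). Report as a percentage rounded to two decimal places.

15.07%

Brazil: (1 + 0.1730)/(1 + 0.0851) − 1 = 8.1006%
Chile: (1 + 0.0303)/(1 + 0.1075) − 1 = -6.9707%
Differential = 8.1006% − (-6.9707%) = 15.0713% → 15.07%.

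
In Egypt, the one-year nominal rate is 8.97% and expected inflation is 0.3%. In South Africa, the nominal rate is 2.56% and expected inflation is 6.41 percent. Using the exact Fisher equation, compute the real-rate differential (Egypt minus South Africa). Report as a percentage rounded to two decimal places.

Egypt: (1 + 0.0897)/(1 + 0.0030) − 1 = 8.6441%
South Africa: (1 + 0.0256)/(1 + 0.0641) − 1 = -3.6181%
Differential = 8.6441% − (-3.6181%) = 12.2621% → 12.26%.

12.26%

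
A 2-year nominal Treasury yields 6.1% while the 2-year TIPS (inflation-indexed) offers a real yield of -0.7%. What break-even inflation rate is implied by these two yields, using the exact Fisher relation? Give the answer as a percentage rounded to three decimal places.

6.848%

(1 + π) = (1 + i)/(1 + r) = 1.06100 / 0.99300 = 1.068479
Break-even inflation = 1.068479 − 1 → 6.848%.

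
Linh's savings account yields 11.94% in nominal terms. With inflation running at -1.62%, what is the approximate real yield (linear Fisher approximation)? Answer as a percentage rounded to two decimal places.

13.56%

r ≈ i − π = 11.94% − (-1.62%) = 13.56%.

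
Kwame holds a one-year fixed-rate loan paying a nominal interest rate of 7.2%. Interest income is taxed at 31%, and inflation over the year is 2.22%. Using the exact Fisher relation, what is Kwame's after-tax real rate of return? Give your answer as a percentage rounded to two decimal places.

After-tax nominal return = 7.2% × (1 − 0.31) = 4.9680%.
1 + r = 1.04968 / 1.02220 = 1.026883
After-tax real rate = 1.026883 − 1 → 2.69%.

2.69%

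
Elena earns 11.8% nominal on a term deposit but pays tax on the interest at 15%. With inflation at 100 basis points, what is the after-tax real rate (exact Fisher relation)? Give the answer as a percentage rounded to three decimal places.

After-tax nominal return = 11.8% × (1 − 0.15) = 10.0300%.
1 + r = 1.10030 / 1.01000 = 1.089406
After-tax real rate = 1.089406 − 1 → 8.941%.

8.941%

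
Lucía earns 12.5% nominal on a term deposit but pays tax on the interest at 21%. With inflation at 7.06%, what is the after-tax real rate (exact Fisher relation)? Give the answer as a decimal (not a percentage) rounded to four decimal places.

After-tax nominal return = 12.5% × (1 − 0.21) = 9.8750%.
1 + r = 1.09875 / 1.07060 = 1.026294
After-tax real rate = 1.026294 − 1 → 0.0263.

0.0263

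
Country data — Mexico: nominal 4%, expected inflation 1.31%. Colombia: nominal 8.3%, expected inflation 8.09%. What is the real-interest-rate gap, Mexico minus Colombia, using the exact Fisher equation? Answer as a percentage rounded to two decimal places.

Mexico: (1 + 0.0400)/(1 + 0.0131) − 1 = 2.6552%
Colombia: (1 + 0.0830)/(1 + 0.0809) − 1 = 0.1943%
Differential = 2.6552% − 0.1943% = 2.4609% → 2.46%.

2.46%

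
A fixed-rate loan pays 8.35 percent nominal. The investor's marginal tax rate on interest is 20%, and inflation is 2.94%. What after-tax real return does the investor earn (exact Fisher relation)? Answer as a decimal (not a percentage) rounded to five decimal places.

0.03633

After-tax nominal return = 8.35% × (1 − 0.2) = 6.6800%.
1 + r = 1.06680 / 1.02940 = 1.036332
After-tax real rate = 1.036332 − 1 → 0.03633.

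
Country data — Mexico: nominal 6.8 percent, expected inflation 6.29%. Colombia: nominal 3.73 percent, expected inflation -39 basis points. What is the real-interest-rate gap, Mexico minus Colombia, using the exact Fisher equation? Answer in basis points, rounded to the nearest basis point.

-366 basis points

Mexico: (1 + 0.0680)/(1 + 0.0629) − 1 = 0.4798%
Colombia: (1 + 0.0373)/(1 − 0.0039) − 1 = 4.1361%
Differential = 0.4798% − 4.1361% = -3.6563% → -366 basis points.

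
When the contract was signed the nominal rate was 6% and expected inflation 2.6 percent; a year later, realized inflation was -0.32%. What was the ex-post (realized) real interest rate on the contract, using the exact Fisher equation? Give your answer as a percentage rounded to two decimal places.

Ex-post: (1 + 0.0600)/(1 − 0.0032) − 1 = 6.3403%
So the realized real rate is 6.34%.

6.34%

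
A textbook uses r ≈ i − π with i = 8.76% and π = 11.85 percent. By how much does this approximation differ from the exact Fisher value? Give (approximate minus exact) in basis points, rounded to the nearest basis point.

Approximate: r ≈ 8.760% − 11.850% = -3.0900%
Exact: (1 + 0.0876)/(1 + 0.1185) − 1 = -2.7626%
Error = -3.0900% − (-2.7626%) = -0.3274% → -33 basis points.

-33 basis points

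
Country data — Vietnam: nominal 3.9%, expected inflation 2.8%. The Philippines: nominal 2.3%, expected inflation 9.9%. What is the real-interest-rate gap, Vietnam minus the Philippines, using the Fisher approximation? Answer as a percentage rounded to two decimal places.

Vietnam: 3.9% − 2.8% = 1.100%
The Philippines: 2.3% − 9.9% = -7.600%
Differential = 8.700% → 8.70%.

8.70%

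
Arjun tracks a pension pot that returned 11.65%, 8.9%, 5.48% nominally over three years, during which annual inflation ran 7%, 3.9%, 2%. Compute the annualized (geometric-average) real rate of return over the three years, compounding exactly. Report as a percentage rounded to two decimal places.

4.19%

Nominal growth factor = 1.1165 × 1.0890 × 1.0548 = 1.28249809
Price-level growth factor = 1.0700 × 1.0390 × 1.0200 = 1.13396460
Real growth factor = 1.28249809 / 1.13396460 = 1.13098601
Annualized real rate = 1.13098601^(1/3) − 1 = 4.1883% → 4.19%.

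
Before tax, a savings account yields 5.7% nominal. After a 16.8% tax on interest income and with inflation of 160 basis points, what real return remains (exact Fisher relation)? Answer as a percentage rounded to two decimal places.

3.09%

After-tax nominal return = 5.7% × (1 − 0.168) = 4.7424%.
1 + r = 1.047424 / 1.01600 = 1.030929
After-tax real rate = 1.030929 − 1 → 3.09%.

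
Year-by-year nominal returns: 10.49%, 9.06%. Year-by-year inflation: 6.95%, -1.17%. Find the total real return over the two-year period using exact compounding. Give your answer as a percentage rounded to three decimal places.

14.004%

Compound the nominal returns: 1.1049 × 1.0906 = 1.205004.
Compound inflation: 1.0695 × 0.9883 = 1.056987.
Deflate: 1.205004 / 1.056987 = 1.140037.
Total real return = 1.140037 − 1 → 14.004%.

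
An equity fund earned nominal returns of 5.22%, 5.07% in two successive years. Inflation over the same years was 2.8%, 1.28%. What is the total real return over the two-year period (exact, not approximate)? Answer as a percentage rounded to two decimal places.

6.18%

Compound the nominal returns: 1.0522 × 1.0507 = 1.105547.
Compound inflation: 1.0280 × 1.0128 = 1.041158.
Deflate: 1.105547 / 1.041158 = 1.061843.
Total real return = 1.061843 − 1 → 6.18%.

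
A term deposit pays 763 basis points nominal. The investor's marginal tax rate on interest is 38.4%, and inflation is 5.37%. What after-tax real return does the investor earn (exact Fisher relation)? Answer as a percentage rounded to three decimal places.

After-tax nominal return = 7.63% × (1 − 0.384) = 4.70008%.
1 + r = 1.0470008 / 1.05370 = 0.993642
After-tax real rate = 0.993642 − 1 → -0.636%.

-0.636%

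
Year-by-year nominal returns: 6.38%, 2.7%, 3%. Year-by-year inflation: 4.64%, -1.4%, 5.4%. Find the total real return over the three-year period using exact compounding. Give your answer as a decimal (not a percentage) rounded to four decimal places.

Compound the nominal returns: 1.0638 × 1.0270 × 1.0300 = 1.125298.
Compound inflation: 1.0464 × 0.9860 × 1.0540 = 1.087465.
Deflate: 1.125298 / 1.087465 = 1.034790.
Total real return = 1.034790 − 1 → 0.0348.

0.0348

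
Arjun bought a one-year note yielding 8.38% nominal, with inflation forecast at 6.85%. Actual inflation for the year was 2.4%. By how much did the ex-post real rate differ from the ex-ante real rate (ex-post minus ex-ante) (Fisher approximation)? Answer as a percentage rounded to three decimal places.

4.450%

Ex-ante: 8.38% − 6.85% = 1.530%
Ex-post: 8.38% − 2.4% = 5.980%
Difference (ex-post − ex-ante) = 4.4500% → 4.450%.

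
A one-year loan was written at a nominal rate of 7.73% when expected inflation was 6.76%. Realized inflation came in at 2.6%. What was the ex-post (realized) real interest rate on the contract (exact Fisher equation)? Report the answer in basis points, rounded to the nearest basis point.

Ex-post: (1 + 0.0773)/(1 + 0.0260) − 1 = 5.0000%
So the realized real rate is 500 basis points.

500 basis points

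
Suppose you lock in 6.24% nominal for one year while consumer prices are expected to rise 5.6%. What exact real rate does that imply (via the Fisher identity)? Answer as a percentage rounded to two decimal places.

0.61%

By the Fisher identity, 1 + r = (1 + i)/(1 + π).
1 + r = 1.06240 / 1.05600 = 1.006061
r = 1.006061 − 1 = 0.6061%, i.e. 0.61%.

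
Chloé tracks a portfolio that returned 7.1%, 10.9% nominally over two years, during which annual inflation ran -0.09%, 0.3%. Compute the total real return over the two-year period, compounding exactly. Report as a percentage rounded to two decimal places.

18.53%

Nominal growth factor = 1.0710 × 1.1090 = 1.187739
Price-level growth factor = 0.9991 × 1.0030 = 1.002097
Real growth factor = 1.187739 / 1.002097 = 1.185253
Total real return = 1.185253 − 1 → 18.53%.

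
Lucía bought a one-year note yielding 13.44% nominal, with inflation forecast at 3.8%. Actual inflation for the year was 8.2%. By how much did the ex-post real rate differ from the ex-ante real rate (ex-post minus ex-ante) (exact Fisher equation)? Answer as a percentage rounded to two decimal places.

-4.44%

Ex-ante: (1 + 0.1344)/(1 + 0.0380) − 1 = 9.2871%
Ex-post: (1 + 0.1344)/(1 + 0.0820) − 1 = 4.8429%
Difference (ex-post − ex-ante) = -4.4442% → -4.44%.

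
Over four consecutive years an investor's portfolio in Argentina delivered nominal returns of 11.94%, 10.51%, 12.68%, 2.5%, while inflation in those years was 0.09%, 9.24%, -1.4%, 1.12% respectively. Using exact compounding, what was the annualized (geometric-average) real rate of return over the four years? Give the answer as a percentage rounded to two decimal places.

Nominal growth factor = 1.1194 × 1.1051 × 1.1268 × 1.0250 = 1.42875441
Price-level growth factor = 1.0009 × 1.0924 × 0.9860 × 1.0112 = 1.09015024
Real growth factor = 1.42875441 / 1.09015024 = 1.31060321
Annualized real rate = 1.31060321^(1/4) − 1 = 6.9961% → 7.00%.

7.00%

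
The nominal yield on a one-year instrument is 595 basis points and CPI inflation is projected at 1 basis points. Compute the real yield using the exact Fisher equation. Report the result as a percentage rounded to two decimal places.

5.94%

By the Fisher relation, 1 + r = (1 + i)/(1 + π).
1 + r = 1.05950 / 1.00010 = 1.059394
r = 1.059394 − 1 = 5.9394%, i.e. 5.94%.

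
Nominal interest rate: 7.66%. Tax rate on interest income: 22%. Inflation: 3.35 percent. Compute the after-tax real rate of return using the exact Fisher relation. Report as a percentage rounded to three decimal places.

2.540%

After-tax nominal return = 7.66% × (1 − 0.22) = 5.9748%.
1 + r = 1.059748 / 1.03350 = 1.025397
After-tax real rate = 1.025397 − 1 → 2.540%.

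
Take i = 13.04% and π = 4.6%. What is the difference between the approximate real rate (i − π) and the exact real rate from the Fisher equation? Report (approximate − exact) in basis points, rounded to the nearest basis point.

37 basis points

Approximate: r ≈ 13.040% − 4.600% = 8.4400%
Exact: (1 + 0.1304)/(1 + 0.0460) − 1 = 8.0688%
Error = 8.4400% − 8.0688% = 0.3712% → 37 basis points.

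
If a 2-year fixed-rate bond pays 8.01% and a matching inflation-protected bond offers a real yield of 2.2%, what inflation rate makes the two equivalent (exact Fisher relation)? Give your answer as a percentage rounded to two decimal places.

5.68%

(1 + π) = (1 + i)/(1 + r) = 1.08010 / 1.02200 = 1.056849
Break-even inflation = 1.056849 − 1 → 5.68%.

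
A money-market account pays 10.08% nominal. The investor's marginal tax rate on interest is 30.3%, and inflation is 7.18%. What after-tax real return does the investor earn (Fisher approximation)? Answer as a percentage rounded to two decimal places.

After-tax nominal return = 10.08% × (1 − 0.303) = 7.02576%.
r ≈ 7.02576% − 7.18% → -0.15%.

-0.15%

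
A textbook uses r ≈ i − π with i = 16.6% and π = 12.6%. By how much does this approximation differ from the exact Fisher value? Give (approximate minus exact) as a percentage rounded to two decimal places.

Approximate: r ≈ 16.600% − 12.600% = 4.0000%
Exact: (1 + 0.1660)/(1 + 0.1260) − 1 = 3.5524%
Error = 4.0000% − 3.5524% = 0.4476% → 0.45%.

0.45%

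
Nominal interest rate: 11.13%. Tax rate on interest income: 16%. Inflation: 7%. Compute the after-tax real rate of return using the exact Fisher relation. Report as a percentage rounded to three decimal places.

After-tax nominal return = 11.13% × (1 − 0.16) = 9.3492%.
1 + r = 1.093492 / 1.07000 = 1.0219551
After-tax real rate = 1.0219551 − 1 → 2.196%.

2.196%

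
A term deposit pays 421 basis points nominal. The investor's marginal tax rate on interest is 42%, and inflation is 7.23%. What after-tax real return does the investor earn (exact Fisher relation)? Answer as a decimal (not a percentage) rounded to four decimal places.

After-tax nominal return = 4.21% × (1 − 0.42) = 2.4418%.
1 + r = 1.024418 / 1.07230 = 0.955346
After-tax real rate = 0.955346 − 1 → -0.0447.

-0.0447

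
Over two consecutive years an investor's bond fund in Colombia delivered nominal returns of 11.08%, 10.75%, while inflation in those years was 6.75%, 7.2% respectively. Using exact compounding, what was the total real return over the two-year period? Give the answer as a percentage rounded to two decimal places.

Nominal growth factor = 1.1108 × 1.1075 = 1.230211
Price-level growth factor = 1.0675 × 1.0720 = 1.144360
Real growth factor = 1.230211 / 1.144360 = 1.075021
Total real return = 1.075021 − 1 → 7.50%.

7.50%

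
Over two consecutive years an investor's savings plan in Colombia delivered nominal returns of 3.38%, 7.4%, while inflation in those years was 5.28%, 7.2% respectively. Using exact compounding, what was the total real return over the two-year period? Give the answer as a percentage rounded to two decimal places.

-1.62%

Compound the nominal returns: 1.0338 × 1.0740 = 1.110301.
Compound inflation: 1.0528 × 1.0720 = 1.128602.
Deflate: 1.110301 / 1.128602 = 0.983785.
Total real return = 0.983785 − 1 → -1.62%.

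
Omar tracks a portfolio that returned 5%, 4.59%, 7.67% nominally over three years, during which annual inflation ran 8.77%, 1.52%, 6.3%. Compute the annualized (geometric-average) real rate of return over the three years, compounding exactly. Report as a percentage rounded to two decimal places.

0.24%

Compound the nominal returns: 1.0500 × 1.0459 × 1.0767 = 1.18242656.
Compound inflation: 1.0877 × 1.0152 × 1.0630 = 1.17379972.
Deflate: 1.18242656 / 1.17379972 = 1.00734949.
Annualized real rate = 1.00734949^(1/3) − 1 = 0.2444% → 0.24%.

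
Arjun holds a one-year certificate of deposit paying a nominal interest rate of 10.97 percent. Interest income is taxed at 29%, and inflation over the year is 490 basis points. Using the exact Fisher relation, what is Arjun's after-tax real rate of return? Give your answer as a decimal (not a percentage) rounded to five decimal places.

After-tax nominal return = 10.97% × (1 − 0.29) = 7.7887%.
1 + r = 1.077887 / 1.04900 = 1.027538
After-tax real rate = 1.027538 − 1 → 0.02754.

0.02754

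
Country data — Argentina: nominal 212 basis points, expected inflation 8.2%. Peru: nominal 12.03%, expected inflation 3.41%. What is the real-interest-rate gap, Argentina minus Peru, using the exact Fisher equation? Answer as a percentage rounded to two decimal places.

Argentina: (1 + 0.0212)/(1 + 0.0820) − 1 = -5.61922%
Peru: (1 + 0.1203)/(1 + 0.0341) − 1 = 8.33575%
Differential = -5.61922% − 8.33575% = -13.95497% → -13.95%.

-13.95%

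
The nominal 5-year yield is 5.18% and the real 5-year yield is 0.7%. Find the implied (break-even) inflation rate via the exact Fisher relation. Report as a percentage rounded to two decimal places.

(1 + π) = (1 + i)/(1 + r) = 1.05180 / 1.00700 = 1.044489
Break-even inflation = 1.044489 − 1 → 4.45%.

4.45%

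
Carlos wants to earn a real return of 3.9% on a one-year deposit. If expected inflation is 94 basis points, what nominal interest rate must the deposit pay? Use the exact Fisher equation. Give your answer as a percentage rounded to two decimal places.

(1 + i) = (1 + r)(1 + π) = 1.03900 × 1.00940 = 1.0487666
i = 1.0487666 − 1, so the required nominal rate is 4.88%.

4.88%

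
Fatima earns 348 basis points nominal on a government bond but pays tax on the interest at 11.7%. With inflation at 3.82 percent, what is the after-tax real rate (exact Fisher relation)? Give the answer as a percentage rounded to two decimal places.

-0.72%

After-tax nominal return = 3.48% × (1 − 0.117) = 3.07284%.
1 + r = 1.0307284 / 1.03820 = 0.992803
After-tax real rate = 0.992803 − 1 → -0.72%.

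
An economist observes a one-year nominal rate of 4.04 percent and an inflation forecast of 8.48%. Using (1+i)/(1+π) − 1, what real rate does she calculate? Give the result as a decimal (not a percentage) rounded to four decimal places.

-0.0409

1 + r = 1.04040 / 1.08480 = 0.959071
r = 0.959071 − 1 = -4.0929%, i.e. -0.0409.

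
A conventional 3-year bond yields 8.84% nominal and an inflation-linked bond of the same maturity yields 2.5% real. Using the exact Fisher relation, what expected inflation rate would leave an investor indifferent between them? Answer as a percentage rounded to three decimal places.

(1 + π) = (1 + i)/(1 + r) = 1.08840 / 1.02500 = 1.061854
Break-even inflation = 1.061854 − 1 → 6.185%.

6.185%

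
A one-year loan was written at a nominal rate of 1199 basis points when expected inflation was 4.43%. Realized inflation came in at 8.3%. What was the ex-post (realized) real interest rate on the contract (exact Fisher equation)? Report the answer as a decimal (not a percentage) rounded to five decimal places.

Ex-post: (1 + 0.1199)/(1 + 0.0830) − 1 = 3.4072%
So the realized real rate is 0.03407.

0.03407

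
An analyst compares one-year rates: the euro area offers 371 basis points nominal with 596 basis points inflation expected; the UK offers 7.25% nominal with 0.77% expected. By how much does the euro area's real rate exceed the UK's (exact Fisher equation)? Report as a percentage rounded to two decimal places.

The euro area: (1 + 0.0371)/(1 + 0.0596) − 1 = -2.1234%
The UK: (1 + 0.0725)/(1 + 0.0077) − 1 = 6.4305%
Differential = -2.1234% − 6.4305% = -8.5539% → -8.55%.

-8.55%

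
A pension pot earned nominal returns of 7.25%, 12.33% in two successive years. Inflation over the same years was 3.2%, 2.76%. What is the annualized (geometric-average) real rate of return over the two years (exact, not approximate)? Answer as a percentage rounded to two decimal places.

6.58%

Compound the nominal returns: 1.0725 × 1.1233 = 1.20473925.
Compound inflation: 1.0320 × 1.0276 = 1.06048320.
Deflate: 1.20473925 / 1.06048320 = 1.13602860.
Annualized real rate = 1.13602860^(1/2) − 1 = 6.5846% → 6.58%.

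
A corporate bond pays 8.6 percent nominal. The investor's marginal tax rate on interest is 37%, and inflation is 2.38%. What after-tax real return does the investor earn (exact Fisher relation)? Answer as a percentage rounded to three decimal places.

After-tax nominal return = 8.6% × (1 − 0.37) = 5.4180%.
1 + r = 1.05418 / 1.02380 = 1.029674
After-tax real rate = 1.029674 − 1 → 2.967%.

2.967%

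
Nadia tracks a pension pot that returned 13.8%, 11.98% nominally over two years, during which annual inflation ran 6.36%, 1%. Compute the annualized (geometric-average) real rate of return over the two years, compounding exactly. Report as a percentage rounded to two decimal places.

8.92%

Nominal growth factor = 1.1380 × 1.1198 = 1.27433240
Price-level growth factor = 1.0636 × 1.0100 = 1.07423600
Real growth factor = 1.27433240 / 1.07423600 = 1.18626857
Annualized real rate = 1.18626857^(1/2) − 1 = 8.9160% → 8.92%.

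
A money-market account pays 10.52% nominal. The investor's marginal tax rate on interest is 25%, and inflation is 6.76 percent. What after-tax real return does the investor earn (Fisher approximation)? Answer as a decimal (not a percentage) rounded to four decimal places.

0.0113

After-tax nominal return = 10.52% × (1 − 0.25) = 7.8900%.
r ≈ 7.8900% − 6.76% → 0.0113.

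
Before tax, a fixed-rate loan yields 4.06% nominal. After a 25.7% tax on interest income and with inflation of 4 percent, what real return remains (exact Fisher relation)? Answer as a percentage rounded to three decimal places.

After-tax nominal return = 4.06% × (1 − 0.257) = 3.01658%.
1 + r = 1.0301658 / 1.04000 = 0.990544
After-tax real rate = 0.990544 − 1 → -0.946%.

-0.946%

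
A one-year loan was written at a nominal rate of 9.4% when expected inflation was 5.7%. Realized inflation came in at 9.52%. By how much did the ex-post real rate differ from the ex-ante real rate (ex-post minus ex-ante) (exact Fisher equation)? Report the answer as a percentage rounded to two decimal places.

Ex-ante: (1 + 0.0940)/(1 + 0.0570) − 1 = 3.5005%
Ex-post: (1 + 0.0940)/(1 + 0.0952) − 1 = -0.1096%
Difference (ex-post − ex-ante) = -3.6100% → -3.61%.

-3.61%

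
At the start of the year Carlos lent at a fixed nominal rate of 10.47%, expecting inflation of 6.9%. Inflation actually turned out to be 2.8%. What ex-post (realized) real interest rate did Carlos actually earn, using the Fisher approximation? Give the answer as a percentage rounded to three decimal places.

7.670%

Ex-post: 10.47% − 2.8% = 7.670%
So the realized real rate is 7.670%.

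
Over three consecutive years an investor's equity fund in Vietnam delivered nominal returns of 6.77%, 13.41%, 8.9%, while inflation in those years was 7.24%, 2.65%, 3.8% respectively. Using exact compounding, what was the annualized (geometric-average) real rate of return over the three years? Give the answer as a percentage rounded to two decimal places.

4.89%

Nominal growth factor = 1.0677 × 1.1341 × 1.0890 = 1.31864676
Price-level growth factor = 1.0724 × 1.0265 × 1.0380 = 1.14264971
Real growth factor = 1.31864676 / 1.14264971 = 1.15402538
Annualized real rate = 1.15402538^(1/3) − 1 = 4.8911% → 4.89%.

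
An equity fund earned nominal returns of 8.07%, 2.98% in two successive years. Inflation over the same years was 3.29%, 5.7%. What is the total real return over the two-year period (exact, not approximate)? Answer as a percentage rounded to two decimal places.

Nominal growth factor = 1.0807 × 1.0298 = 1.112905
Price-level growth factor = 1.0329 × 1.0570 = 1.091775
Real growth factor = 1.112905 / 1.091775 = 1.019353
Total real return = 1.019353 − 1 → 1.94%.

1.94%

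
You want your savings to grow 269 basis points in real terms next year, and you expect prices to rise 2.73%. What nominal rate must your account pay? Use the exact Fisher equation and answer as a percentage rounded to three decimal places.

(1 + i) = (1 + r)(1 + π) = 1.02690 × 1.02730 = 1.05493437
i = 1.05493437 − 1, so the required nominal rate is 5.493%.

5.493%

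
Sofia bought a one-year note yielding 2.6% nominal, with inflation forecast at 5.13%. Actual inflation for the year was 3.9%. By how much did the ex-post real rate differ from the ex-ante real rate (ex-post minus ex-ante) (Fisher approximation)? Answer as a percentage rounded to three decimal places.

Ex-ante: 2.6% − 5.13% = -2.530%
Ex-post: 2.6% − 3.9% = -1.300%
Difference (ex-post − ex-ante) = 1.2300% → 1.230%.

1.230%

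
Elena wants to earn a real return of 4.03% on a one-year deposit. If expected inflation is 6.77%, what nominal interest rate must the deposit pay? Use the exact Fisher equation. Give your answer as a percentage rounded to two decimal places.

(1 + i) = (1 + r)(1 + π) = 1.04030 × 1.06770 = 1.11072831
i = 1.11072831 − 1, so the required nominal rate is 11.07%.

11.07%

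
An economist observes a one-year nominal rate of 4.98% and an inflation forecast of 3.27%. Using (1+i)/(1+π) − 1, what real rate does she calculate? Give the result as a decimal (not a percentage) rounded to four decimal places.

By the Fisher equation, 1 + r = (1 + i)/(1 + π).
1 + r = 1.04980 / 1.03270 = 1.016559
r = 1.016559 − 1 = 1.6559%, i.e. 0.0166.

0.0166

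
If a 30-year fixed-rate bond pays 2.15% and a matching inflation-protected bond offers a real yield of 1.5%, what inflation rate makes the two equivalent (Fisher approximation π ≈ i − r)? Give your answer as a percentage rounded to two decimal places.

0.65%

π ≈ i − r = 2.15% − 1.5% → 0.65%.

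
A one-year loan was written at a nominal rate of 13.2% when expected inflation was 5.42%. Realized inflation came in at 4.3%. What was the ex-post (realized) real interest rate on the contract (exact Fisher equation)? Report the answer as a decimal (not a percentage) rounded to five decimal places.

Ex-post: (1 + 0.1320)/(1 + 0.0430) − 1 = 8.5331%
So the realized real rate is 0.08533.

0.08533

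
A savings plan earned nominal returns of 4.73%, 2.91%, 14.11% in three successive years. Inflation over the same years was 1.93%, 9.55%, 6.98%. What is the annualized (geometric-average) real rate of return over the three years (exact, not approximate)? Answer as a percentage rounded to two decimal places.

Compound the nominal returns: 1.0473 × 1.0291 × 1.1411 = 1.22985068.
Compound inflation: 1.0193 × 1.0955 × 1.0698 = 1.19458484.
Deflate: 1.22985068 / 1.19458484 = 1.02952142.
Annualized real rate = 1.02952142^(1/3) − 1 = 0.9745% → 0.97%.

0.97%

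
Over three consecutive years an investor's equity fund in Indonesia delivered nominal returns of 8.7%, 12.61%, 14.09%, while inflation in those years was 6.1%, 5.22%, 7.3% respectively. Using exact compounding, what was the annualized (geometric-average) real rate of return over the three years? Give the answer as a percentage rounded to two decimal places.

5.25%

Nominal growth factor = 1.0870 × 1.1261 × 1.1409 = 1.39654226
Price-level growth factor = 1.0610 × 1.0522 × 1.0730 = 1.19788025
Real growth factor = 1.39654226 / 1.19788025 = 1.16584464
Annualized real rate = 1.16584464^(1/3) − 1 = 5.2479% → 5.25%.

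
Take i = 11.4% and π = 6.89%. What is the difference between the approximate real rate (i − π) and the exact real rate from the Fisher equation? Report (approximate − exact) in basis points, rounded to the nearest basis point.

29 basis points

Approximate: r ≈ 11.400% − 6.890% = 4.5100%
Exact: (1 + 0.1140)/(1 + 0.0689) − 1 = 4.2193%
Error = 4.5100% − 4.2193% = 0.2907% → 29 basis points.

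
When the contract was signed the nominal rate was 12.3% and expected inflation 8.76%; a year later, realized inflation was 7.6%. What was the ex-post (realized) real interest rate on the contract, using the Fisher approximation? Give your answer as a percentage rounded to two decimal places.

Ex-post: 12.3% − 7.6% = 4.700%
So the realized real rate is 4.70%.

4.70%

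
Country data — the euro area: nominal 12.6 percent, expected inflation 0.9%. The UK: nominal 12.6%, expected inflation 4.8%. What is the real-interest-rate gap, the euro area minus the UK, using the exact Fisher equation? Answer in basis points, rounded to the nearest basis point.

The euro area: (1 + 0.1260)/(1 + 0.0090) − 1 = 11.5956%
The UK: (1 + 0.1260)/(1 + 0.0480) − 1 = 7.4427%
Differential = 11.5956% − 7.4427% = 4.1529% → 415 basis points.

415 basis points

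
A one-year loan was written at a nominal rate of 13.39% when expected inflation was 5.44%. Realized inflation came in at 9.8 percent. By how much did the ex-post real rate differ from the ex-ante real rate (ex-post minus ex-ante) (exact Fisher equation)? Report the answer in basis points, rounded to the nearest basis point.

Ex-ante: (1 + 0.1339)/(1 + 0.0544) − 1 = 7.5398%
Ex-post: (1 + 0.1339)/(1 + 0.0980) − 1 = 3.2696%
Difference (ex-post − ex-ante) = -4.2703% → -427 basis points.

-427 basis points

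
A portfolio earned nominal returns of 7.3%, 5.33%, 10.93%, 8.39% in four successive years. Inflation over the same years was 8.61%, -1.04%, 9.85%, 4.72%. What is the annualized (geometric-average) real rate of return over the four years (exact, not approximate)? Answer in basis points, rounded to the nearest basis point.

239 basis points

Nominal growth factor = 1.0730 × 1.0533 × 1.1093 × 1.0839 = 1.35890794
Price-level growth factor = 1.0861 × 0.9896 × 1.0985 × 1.0472 = 1.23640057
Real growth factor = 1.35890794 / 1.23640057 = 1.09908389
Annualized real rate = 1.09908389^(1/4) − 1 = 2.3900% → 239 basis points.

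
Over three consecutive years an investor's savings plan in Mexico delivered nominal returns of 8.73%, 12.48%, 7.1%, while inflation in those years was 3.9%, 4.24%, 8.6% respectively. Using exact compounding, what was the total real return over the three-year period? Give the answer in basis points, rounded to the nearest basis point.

Nominal growth factor = 1.0873 × 1.1248 × 1.0710 = 1.309828
Price-level growth factor = 1.0390 × 1.0424 × 1.0860 = 1.176196
Real growth factor = 1.309828 / 1.176196 = 1.113613
Total real return = 1.113613 − 1 → 1136 basis points.

1136 basis points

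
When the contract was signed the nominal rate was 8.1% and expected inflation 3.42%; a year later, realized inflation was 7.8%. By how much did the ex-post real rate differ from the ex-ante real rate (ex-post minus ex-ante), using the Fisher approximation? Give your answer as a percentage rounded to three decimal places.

-4.380%

Ex-ante: 8.1% − 3.42% = 4.680%
Ex-post: 8.1% − 7.8% = 0.300%
Difference (ex-post − ex-ante) = -4.3800% → -4.380%.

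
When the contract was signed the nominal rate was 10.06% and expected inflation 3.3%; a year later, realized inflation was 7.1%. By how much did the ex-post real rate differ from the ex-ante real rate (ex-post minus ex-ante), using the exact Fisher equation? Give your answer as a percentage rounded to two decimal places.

-3.78%

Ex-ante: (1 + 0.1006)/(1 + 0.0330) − 1 = 6.5440%
Ex-post: (1 + 0.1006)/(1 + 0.0710) − 1 = 2.7638%
Difference (ex-post − ex-ante) = -3.7803% → -3.78%.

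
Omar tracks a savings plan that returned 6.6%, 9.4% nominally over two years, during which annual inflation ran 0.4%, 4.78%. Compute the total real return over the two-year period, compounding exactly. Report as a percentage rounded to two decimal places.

10.86%

Nominal growth factor = 1.0660 × 1.0940 = 1.166204
Price-level growth factor = 1.0040 × 1.0478 = 1.051991
Real growth factor = 1.166204 / 1.051991 = 1.108568
Total real return = 1.108568 − 1 → 10.86%.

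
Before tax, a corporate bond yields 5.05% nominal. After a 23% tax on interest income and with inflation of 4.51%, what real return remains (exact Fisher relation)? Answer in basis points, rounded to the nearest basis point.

-59 basis points

After-tax nominal return = 5.05% × (1 − 0.23) = 3.8885%.
1 + r = 1.038885 / 1.04510 = 0.994053
After-tax real rate = 0.994053 − 1 → -59 basis points.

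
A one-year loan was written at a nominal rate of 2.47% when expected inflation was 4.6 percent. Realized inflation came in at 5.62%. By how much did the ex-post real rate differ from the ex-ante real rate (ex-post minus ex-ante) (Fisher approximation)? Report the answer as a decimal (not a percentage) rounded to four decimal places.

-0.0102

Ex-ante: 2.47% − 4.6% = -2.130%
Ex-post: 2.47% − 5.62% = -3.150%
Difference (ex-post − ex-ante) = -1.0200% → -0.0102.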